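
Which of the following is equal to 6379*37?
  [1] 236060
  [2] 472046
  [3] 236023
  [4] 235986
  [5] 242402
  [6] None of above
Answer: 3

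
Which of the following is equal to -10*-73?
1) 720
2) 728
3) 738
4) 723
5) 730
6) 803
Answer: 5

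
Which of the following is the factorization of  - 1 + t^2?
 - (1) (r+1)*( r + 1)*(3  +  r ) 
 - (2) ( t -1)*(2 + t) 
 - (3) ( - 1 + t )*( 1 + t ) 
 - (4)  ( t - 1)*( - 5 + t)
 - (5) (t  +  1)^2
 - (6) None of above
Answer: 3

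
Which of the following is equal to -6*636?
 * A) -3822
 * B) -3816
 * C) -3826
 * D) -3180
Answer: B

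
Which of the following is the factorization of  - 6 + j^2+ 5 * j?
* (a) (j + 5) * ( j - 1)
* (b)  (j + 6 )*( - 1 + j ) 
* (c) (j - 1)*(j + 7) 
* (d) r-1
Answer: b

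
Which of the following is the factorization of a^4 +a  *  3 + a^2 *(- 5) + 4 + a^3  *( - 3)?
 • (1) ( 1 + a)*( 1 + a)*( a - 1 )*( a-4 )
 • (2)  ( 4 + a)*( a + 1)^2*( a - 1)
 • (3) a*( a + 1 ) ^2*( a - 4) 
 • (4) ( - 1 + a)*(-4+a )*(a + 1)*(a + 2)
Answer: 1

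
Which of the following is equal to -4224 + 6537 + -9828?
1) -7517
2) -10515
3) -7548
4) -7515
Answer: 4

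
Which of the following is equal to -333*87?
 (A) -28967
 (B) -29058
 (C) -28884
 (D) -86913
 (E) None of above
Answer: E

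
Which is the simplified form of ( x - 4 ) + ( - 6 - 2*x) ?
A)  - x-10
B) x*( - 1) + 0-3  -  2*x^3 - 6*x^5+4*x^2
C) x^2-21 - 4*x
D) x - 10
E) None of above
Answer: A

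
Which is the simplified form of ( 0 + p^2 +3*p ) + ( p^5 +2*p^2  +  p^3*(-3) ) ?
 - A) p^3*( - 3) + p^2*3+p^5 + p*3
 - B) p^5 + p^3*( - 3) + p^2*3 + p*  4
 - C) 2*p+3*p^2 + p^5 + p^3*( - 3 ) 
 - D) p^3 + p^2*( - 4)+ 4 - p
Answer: A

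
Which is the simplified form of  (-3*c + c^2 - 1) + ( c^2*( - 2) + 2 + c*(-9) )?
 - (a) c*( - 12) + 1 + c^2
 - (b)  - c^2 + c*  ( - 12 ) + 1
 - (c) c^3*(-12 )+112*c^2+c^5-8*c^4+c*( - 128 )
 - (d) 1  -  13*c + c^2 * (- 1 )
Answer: b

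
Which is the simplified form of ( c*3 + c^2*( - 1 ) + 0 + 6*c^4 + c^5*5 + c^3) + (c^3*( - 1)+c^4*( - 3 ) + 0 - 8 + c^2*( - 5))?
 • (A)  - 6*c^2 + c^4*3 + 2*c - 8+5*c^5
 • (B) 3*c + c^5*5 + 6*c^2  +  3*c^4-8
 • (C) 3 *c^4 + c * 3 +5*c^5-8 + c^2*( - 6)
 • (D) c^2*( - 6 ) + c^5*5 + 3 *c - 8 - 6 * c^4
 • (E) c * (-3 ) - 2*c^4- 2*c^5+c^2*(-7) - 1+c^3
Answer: C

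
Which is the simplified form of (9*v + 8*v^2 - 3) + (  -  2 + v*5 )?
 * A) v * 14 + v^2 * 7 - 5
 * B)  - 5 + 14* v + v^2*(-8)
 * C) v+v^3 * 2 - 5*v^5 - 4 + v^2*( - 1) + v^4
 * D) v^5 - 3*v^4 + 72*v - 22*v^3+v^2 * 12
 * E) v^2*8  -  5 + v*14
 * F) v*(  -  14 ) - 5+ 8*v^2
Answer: E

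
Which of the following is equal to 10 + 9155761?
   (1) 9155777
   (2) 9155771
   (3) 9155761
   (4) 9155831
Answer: 2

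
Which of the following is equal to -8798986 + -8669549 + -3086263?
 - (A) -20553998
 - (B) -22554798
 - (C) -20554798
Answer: C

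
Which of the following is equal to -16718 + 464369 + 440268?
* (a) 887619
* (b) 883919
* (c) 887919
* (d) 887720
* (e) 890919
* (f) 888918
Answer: c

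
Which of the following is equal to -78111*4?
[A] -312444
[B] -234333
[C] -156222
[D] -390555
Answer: A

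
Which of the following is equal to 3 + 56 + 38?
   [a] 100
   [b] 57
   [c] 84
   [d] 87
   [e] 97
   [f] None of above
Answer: e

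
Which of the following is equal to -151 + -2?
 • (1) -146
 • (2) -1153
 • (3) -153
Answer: 3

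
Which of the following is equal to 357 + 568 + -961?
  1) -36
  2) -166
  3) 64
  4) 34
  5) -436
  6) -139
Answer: 1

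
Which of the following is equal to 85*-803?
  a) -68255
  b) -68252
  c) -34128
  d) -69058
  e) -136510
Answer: a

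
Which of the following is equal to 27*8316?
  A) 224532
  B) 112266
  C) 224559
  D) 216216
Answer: A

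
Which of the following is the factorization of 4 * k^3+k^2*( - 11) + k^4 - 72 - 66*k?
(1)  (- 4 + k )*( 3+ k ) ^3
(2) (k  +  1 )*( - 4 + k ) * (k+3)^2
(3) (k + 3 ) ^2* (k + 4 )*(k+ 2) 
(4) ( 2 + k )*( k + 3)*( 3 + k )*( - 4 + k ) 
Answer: 4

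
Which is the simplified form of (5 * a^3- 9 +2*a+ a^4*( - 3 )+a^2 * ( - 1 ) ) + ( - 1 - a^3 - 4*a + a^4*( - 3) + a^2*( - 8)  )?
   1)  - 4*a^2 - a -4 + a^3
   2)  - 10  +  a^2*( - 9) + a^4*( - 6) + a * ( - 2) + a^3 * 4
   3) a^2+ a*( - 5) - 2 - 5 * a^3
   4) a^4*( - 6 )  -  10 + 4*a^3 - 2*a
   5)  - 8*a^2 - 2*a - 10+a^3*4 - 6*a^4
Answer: 2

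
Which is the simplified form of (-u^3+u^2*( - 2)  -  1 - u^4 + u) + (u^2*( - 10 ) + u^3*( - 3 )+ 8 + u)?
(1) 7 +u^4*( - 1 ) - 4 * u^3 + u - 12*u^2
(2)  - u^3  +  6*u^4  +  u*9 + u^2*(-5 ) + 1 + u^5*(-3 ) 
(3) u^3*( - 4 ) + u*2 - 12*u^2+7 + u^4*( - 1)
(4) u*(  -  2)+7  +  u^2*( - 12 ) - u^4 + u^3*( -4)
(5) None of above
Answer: 3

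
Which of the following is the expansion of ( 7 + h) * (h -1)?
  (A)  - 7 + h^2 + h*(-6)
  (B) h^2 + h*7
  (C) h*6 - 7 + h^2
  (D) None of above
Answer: C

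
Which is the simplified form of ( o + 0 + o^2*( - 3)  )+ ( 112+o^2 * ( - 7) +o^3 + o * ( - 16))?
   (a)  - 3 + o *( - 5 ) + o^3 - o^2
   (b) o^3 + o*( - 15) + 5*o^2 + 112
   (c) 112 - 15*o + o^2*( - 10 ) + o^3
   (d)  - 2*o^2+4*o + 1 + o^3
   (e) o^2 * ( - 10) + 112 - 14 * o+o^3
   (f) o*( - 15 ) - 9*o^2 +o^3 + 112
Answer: c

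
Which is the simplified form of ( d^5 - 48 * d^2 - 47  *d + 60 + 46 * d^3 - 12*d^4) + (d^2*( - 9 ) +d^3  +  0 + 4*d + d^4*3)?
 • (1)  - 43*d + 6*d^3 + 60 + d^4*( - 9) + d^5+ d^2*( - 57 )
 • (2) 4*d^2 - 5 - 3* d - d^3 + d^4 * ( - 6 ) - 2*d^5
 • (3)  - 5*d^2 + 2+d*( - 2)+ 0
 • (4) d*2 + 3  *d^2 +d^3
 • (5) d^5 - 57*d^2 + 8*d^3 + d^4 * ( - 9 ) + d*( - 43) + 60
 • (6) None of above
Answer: 6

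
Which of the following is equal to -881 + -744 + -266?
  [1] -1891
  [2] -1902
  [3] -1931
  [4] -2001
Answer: 1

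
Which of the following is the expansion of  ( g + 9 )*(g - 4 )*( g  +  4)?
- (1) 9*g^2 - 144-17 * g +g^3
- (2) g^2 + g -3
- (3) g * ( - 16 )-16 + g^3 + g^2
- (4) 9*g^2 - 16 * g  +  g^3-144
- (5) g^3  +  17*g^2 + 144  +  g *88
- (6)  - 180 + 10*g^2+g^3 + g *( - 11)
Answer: 4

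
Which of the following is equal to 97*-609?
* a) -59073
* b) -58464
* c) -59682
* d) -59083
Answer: a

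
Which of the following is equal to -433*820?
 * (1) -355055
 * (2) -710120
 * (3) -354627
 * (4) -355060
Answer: 4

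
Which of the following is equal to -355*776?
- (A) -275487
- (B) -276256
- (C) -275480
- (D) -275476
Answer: C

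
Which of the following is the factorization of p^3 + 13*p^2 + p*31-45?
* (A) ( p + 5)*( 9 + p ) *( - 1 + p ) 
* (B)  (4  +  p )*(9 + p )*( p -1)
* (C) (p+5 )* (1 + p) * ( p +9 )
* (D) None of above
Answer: A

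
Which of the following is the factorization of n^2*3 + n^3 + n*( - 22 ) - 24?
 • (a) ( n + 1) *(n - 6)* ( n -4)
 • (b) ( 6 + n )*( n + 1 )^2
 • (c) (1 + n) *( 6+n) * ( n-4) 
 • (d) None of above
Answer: c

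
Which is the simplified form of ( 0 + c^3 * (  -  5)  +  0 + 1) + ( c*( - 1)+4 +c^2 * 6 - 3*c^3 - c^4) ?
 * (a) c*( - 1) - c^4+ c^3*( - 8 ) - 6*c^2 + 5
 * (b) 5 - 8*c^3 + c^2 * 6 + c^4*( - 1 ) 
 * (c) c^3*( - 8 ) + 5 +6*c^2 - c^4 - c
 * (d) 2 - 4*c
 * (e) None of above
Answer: c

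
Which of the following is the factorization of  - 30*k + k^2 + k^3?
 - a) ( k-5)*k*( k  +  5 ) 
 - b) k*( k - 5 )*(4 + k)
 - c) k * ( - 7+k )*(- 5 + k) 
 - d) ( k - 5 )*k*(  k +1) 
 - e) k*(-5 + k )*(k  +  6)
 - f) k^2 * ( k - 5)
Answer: e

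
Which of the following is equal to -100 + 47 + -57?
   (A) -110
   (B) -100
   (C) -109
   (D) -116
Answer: A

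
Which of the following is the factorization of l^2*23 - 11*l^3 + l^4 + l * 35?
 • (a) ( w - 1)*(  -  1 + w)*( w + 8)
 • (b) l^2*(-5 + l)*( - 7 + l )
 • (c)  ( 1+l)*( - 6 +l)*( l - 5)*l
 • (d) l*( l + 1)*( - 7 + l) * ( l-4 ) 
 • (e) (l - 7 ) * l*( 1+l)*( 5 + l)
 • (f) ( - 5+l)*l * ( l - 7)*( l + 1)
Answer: f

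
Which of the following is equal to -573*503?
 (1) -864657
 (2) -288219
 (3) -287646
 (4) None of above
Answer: 2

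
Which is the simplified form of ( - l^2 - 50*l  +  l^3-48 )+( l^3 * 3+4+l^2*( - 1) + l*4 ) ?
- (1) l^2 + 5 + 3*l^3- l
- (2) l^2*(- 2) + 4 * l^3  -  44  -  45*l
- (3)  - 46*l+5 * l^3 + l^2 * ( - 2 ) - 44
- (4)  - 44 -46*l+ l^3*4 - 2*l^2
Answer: 4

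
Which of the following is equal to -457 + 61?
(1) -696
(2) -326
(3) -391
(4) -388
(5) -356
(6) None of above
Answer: 6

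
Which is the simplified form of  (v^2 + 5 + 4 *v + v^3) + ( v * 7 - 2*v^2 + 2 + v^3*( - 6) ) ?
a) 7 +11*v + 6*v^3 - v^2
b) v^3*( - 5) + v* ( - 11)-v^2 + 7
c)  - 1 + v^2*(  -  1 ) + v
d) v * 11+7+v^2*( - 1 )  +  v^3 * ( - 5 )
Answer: d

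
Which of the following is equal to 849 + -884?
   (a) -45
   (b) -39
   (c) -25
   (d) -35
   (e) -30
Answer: d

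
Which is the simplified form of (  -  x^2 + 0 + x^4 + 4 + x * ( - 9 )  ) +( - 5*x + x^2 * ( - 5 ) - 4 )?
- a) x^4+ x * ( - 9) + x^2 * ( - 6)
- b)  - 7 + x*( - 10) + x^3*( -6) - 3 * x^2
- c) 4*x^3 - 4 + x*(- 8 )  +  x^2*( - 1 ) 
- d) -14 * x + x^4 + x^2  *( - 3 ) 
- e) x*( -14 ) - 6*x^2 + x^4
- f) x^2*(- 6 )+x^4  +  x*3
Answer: e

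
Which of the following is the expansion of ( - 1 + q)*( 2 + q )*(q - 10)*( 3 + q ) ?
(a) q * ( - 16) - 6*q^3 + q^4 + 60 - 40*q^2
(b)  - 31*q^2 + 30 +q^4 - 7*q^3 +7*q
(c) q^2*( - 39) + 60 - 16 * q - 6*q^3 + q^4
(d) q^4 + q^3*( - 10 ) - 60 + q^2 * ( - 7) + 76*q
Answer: c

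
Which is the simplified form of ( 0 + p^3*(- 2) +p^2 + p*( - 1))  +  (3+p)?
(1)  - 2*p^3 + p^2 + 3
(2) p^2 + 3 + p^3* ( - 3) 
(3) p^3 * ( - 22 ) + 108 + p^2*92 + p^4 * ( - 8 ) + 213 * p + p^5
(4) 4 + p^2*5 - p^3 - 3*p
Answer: 1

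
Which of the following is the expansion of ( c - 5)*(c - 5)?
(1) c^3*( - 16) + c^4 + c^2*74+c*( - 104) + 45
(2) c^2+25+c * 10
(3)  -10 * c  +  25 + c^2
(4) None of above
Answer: 3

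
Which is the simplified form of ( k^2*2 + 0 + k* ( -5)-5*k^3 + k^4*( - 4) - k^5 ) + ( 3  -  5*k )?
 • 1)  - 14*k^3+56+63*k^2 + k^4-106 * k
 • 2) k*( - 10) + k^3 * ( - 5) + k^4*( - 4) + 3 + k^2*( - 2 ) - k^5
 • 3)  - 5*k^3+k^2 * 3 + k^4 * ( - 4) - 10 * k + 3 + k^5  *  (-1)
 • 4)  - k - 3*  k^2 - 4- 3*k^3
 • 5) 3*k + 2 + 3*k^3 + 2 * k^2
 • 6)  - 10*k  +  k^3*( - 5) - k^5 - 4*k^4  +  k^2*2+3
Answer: 6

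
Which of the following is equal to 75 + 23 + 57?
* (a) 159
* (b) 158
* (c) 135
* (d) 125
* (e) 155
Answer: e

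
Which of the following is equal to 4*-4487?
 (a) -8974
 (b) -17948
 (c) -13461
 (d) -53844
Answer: b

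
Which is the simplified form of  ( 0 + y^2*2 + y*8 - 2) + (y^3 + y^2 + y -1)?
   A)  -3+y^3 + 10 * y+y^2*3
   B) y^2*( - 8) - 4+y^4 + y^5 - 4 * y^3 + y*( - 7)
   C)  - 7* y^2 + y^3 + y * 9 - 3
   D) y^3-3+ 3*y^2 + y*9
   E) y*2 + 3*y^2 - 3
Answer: D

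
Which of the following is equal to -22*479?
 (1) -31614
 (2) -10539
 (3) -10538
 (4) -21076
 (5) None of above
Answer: 3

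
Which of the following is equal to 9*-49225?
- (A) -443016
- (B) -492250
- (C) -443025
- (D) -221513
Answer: C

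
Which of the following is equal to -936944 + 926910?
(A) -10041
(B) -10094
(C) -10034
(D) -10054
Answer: C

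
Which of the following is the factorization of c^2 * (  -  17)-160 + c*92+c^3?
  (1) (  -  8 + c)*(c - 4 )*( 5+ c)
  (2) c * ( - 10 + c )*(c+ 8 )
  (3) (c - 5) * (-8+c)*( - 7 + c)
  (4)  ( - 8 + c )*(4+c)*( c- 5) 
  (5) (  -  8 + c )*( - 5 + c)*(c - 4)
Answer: 5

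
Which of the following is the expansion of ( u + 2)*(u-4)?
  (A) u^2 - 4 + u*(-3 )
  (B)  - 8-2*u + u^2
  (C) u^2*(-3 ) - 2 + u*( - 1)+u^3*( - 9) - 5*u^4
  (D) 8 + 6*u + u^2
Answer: B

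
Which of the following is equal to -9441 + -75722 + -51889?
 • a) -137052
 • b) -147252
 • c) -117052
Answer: a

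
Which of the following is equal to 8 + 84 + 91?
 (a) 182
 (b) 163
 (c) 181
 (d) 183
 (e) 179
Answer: d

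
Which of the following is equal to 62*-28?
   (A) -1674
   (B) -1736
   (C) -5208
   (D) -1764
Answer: B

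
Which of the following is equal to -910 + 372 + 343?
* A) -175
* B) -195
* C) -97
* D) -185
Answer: B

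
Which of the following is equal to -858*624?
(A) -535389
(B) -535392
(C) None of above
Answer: B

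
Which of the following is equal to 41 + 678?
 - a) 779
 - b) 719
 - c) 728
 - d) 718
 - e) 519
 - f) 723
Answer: b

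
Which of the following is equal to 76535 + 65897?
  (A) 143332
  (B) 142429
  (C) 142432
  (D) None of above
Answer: C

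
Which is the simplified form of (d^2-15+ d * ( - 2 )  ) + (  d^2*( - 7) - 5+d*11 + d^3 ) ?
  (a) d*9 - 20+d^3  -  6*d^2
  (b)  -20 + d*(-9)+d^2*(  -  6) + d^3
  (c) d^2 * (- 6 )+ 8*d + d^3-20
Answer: a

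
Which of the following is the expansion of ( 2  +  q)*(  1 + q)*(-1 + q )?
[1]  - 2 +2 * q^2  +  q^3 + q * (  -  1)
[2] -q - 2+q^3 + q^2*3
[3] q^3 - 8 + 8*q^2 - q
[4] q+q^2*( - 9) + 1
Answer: 1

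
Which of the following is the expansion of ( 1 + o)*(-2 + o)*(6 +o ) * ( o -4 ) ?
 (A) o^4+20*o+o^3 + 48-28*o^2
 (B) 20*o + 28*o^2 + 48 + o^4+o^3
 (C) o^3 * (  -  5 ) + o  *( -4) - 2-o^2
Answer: A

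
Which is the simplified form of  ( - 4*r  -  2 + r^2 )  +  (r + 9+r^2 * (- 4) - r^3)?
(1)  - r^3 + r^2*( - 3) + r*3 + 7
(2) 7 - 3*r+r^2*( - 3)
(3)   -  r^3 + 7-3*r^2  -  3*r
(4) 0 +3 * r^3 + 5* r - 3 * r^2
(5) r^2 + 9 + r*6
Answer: 3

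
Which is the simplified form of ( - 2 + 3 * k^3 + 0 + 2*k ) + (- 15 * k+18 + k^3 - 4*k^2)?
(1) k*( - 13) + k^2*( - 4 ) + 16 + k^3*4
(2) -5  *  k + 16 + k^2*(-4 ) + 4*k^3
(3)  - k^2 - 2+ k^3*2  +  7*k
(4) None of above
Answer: 1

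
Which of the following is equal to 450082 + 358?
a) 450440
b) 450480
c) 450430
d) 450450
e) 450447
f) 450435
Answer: a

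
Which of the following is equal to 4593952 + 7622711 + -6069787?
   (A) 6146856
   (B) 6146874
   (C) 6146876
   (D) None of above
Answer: C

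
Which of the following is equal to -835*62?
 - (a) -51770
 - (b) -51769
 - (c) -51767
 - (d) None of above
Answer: a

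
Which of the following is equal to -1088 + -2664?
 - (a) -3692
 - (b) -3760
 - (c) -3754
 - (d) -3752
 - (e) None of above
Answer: d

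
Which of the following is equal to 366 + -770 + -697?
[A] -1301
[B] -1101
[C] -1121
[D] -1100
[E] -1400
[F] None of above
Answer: B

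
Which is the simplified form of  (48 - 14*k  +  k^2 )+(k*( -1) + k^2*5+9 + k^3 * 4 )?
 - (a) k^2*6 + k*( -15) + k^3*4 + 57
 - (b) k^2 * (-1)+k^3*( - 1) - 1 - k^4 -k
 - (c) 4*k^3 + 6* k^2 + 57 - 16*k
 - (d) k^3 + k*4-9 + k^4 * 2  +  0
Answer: a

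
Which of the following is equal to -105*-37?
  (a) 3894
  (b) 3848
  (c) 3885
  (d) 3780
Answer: c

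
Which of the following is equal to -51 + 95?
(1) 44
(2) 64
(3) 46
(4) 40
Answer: 1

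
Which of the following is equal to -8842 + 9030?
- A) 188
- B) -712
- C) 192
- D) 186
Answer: A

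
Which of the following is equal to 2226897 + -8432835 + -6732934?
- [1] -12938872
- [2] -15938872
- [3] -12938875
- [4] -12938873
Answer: 1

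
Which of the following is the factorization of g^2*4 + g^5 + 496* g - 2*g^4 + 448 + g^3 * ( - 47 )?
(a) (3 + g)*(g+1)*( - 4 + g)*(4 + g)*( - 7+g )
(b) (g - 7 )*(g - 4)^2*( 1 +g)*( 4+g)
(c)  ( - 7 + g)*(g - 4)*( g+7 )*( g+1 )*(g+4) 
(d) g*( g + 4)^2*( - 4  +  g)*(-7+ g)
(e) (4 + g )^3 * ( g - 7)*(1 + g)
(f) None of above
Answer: f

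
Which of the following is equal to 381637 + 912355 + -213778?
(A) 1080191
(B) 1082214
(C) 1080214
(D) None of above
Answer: C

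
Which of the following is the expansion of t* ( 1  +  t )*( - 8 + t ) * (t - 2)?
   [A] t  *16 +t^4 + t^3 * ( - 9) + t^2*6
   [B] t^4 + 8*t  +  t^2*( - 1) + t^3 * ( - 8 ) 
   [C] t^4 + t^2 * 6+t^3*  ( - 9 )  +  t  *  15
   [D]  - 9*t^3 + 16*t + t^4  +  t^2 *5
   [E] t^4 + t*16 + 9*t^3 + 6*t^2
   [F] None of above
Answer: A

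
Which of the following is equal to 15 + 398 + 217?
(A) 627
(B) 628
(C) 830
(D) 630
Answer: D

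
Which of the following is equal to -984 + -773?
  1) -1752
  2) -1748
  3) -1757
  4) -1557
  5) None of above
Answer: 3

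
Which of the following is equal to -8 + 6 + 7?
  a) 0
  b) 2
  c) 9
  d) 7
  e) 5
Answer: e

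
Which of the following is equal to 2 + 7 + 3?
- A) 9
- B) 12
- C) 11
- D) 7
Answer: B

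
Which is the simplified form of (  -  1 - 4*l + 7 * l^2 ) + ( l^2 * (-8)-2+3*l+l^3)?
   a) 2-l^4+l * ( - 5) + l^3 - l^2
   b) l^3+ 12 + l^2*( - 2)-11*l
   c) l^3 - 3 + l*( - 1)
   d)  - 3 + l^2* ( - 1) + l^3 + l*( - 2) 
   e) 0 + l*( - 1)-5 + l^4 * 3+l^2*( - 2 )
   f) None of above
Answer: f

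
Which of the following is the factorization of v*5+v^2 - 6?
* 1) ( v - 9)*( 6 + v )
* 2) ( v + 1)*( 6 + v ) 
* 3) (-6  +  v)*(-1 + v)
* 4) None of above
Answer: 4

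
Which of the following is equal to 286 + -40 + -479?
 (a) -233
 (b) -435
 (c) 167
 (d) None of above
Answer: a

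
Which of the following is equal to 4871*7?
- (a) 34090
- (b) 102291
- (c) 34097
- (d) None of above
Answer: c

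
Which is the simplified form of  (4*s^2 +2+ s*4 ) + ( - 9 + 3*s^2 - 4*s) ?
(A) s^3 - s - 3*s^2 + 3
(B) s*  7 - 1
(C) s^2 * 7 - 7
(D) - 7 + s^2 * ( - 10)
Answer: C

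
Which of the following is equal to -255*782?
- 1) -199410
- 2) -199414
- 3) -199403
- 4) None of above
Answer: 1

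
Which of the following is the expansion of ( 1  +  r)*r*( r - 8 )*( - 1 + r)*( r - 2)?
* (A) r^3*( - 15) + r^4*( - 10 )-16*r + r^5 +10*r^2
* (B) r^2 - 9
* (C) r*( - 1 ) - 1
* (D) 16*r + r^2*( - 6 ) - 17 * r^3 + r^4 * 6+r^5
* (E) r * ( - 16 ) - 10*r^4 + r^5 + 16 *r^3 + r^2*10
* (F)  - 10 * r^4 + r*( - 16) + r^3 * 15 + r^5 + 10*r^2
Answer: F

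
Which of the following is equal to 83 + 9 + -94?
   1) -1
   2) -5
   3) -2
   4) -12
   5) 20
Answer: 3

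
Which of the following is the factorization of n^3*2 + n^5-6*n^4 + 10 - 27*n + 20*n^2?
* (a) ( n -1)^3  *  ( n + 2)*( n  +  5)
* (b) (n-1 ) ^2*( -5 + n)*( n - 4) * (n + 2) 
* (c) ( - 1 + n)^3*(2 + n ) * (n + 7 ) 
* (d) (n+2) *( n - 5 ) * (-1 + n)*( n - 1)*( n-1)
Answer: d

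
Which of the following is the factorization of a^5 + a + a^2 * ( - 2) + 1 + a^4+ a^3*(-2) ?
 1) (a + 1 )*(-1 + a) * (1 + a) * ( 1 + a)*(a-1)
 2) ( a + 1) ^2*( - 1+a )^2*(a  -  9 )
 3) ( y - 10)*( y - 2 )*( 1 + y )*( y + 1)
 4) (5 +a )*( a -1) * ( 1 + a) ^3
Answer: 1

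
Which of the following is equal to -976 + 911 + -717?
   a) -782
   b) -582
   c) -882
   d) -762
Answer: a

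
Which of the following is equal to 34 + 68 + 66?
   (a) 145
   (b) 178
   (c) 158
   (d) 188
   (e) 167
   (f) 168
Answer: f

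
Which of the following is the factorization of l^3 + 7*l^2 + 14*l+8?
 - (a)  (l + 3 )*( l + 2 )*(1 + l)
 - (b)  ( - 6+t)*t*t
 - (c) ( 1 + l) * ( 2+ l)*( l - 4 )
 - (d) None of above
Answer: d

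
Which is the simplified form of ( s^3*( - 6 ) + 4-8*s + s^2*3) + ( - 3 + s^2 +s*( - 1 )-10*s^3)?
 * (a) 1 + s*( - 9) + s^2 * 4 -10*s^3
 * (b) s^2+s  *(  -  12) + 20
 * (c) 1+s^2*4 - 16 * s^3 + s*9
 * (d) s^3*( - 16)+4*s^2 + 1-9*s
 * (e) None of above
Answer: d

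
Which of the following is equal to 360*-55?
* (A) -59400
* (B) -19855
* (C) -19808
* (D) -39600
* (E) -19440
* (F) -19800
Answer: F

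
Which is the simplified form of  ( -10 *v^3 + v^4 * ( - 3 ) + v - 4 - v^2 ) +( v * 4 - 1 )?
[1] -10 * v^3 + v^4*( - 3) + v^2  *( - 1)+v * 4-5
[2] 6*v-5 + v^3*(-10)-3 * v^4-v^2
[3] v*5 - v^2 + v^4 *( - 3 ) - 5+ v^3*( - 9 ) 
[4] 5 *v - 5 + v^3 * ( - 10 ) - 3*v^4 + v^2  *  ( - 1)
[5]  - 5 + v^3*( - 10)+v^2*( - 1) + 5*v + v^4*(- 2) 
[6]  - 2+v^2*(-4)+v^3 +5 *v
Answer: 4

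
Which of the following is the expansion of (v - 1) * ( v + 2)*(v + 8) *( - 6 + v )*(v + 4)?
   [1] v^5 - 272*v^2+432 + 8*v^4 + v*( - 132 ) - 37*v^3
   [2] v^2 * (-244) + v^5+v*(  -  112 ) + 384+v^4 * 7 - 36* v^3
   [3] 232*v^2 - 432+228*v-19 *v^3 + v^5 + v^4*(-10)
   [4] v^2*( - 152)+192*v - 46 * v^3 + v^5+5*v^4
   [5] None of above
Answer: 2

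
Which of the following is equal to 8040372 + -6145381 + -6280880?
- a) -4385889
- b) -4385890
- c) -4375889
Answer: a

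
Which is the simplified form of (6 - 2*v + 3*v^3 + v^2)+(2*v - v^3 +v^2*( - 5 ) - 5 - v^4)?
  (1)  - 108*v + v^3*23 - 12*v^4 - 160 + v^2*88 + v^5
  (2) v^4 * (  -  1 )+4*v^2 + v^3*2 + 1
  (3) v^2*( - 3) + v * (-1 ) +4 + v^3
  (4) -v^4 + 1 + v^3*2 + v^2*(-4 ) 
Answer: 4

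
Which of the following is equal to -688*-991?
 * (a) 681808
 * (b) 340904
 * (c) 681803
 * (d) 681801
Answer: a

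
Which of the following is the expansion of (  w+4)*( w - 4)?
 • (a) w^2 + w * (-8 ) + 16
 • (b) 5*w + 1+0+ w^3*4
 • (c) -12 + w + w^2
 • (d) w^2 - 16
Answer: d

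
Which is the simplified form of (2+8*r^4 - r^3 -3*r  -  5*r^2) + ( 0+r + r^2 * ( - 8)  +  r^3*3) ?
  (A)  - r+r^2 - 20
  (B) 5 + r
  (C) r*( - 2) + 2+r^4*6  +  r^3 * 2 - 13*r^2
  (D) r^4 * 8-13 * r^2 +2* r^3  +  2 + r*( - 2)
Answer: D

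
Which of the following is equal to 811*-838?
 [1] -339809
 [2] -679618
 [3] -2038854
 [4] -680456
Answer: 2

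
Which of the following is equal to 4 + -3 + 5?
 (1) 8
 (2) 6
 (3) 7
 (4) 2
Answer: 2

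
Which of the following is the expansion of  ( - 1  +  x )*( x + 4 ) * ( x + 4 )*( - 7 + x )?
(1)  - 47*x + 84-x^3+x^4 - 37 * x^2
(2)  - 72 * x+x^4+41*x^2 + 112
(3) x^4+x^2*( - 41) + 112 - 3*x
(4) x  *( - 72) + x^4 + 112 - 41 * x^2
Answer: 4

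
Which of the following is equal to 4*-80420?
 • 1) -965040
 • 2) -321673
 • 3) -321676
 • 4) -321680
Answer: 4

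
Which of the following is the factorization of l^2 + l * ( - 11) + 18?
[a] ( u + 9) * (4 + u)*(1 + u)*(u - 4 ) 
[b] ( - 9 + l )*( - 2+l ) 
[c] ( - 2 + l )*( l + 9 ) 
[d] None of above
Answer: b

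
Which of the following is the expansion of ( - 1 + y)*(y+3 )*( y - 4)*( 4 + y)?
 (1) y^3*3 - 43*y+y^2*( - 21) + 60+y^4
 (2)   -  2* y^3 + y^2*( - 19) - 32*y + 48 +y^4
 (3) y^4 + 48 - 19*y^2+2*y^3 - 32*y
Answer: 3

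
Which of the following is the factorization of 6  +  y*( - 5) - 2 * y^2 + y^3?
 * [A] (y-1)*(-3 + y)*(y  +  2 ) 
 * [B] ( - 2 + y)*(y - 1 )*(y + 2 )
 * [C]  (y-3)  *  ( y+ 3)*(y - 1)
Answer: A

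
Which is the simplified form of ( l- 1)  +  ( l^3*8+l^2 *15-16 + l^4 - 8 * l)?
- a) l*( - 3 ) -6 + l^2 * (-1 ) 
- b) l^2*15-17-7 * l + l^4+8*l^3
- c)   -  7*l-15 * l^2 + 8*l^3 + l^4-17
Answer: b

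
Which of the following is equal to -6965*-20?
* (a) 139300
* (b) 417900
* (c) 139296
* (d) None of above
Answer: a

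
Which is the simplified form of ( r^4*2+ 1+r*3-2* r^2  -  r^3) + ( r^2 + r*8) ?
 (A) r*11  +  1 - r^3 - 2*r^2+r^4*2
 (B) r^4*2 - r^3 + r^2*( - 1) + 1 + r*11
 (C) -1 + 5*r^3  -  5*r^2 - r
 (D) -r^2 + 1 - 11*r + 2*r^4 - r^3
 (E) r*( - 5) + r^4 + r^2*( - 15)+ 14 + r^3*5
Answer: B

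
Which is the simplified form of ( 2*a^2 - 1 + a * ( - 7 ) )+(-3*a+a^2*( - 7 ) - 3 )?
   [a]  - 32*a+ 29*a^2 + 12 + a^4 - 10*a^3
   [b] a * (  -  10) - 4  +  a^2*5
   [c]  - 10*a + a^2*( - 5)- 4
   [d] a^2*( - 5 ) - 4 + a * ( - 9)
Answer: c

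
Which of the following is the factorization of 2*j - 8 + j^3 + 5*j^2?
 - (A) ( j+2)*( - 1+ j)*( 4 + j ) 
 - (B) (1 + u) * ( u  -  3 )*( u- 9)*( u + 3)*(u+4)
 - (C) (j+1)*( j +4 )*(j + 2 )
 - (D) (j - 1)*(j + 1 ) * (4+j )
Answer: A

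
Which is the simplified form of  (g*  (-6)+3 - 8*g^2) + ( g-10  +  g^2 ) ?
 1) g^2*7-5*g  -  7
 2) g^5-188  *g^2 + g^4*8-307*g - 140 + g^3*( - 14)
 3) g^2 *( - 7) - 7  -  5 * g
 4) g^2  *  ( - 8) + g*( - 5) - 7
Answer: 3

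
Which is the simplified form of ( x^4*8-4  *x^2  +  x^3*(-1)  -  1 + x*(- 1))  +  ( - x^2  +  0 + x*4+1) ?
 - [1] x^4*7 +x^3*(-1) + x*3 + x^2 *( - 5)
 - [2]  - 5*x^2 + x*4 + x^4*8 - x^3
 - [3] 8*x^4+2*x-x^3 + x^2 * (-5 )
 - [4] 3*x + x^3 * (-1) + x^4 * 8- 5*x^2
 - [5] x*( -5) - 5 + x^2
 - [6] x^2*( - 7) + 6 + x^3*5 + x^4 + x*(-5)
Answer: 4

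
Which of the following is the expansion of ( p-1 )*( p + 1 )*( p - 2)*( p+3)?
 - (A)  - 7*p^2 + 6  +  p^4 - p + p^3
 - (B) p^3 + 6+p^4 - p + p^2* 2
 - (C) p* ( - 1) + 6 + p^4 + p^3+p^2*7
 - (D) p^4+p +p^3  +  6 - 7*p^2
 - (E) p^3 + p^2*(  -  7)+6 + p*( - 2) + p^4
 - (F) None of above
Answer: A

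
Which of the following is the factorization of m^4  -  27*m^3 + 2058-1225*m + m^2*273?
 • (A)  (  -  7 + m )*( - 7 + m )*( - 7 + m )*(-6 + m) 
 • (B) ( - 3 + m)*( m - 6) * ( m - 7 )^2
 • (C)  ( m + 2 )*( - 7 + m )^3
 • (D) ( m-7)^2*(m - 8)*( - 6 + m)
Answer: A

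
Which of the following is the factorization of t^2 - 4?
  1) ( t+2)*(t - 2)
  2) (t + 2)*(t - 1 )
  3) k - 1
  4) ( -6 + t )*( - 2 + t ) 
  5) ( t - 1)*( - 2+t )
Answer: 1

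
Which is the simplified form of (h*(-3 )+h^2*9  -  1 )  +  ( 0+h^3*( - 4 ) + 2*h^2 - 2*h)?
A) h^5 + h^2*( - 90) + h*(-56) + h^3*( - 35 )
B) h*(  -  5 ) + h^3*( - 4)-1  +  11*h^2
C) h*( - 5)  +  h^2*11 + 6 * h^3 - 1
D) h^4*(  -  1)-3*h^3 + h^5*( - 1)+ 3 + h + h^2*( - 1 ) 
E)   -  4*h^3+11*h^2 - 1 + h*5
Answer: B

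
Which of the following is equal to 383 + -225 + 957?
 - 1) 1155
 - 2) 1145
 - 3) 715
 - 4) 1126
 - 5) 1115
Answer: 5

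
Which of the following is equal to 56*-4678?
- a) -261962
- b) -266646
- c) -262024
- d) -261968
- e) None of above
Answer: d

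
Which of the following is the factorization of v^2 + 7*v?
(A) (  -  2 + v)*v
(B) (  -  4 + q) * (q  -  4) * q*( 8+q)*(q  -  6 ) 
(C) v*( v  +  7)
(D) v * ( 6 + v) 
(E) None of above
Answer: C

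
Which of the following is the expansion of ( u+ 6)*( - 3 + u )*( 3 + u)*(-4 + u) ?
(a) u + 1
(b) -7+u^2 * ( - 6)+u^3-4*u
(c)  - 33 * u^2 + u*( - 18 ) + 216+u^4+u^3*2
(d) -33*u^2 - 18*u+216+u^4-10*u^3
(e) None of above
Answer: c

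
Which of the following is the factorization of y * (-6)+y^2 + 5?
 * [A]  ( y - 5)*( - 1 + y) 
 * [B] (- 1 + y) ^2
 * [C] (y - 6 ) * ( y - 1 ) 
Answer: A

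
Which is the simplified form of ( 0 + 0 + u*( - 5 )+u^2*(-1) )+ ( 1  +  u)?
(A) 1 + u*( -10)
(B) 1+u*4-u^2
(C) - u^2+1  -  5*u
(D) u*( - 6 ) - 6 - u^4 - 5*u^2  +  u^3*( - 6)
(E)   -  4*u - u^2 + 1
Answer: E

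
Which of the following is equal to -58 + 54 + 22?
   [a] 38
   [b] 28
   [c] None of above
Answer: c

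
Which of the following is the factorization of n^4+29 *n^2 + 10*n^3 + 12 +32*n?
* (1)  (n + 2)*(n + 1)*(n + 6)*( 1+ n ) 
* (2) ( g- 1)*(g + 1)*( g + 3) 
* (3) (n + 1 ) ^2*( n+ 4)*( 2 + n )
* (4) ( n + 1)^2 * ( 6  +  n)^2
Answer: 1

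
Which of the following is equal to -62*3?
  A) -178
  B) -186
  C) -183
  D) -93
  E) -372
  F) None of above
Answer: B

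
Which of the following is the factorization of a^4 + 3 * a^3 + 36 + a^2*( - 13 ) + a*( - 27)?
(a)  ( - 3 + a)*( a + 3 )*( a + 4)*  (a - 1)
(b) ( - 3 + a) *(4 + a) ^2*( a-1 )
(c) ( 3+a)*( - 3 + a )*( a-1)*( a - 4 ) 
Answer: a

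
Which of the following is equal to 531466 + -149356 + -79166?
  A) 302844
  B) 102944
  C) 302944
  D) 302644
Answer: C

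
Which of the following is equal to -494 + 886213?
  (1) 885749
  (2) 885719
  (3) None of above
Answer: 2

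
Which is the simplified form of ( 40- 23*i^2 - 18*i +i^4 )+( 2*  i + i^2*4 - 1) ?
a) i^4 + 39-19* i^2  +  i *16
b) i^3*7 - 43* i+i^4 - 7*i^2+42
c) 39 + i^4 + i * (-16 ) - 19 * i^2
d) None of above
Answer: c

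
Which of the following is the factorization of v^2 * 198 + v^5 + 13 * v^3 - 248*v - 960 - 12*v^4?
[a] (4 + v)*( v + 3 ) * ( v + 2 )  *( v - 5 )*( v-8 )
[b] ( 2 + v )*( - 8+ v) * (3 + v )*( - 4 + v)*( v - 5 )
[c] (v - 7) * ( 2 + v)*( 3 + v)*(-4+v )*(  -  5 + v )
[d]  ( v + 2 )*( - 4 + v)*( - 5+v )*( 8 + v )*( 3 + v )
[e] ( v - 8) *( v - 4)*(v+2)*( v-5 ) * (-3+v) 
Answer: b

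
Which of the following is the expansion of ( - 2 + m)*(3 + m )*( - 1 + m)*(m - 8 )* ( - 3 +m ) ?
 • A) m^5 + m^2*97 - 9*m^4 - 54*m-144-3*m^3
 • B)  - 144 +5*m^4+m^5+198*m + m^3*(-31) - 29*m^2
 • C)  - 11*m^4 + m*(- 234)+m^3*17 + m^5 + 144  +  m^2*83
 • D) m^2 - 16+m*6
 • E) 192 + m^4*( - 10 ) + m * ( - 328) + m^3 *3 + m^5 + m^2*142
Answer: C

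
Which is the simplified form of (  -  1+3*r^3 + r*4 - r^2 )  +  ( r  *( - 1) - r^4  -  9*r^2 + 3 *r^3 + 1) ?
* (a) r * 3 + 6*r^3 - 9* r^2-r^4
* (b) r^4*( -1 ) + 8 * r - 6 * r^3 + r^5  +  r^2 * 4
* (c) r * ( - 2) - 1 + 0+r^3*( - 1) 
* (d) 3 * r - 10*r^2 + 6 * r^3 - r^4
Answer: d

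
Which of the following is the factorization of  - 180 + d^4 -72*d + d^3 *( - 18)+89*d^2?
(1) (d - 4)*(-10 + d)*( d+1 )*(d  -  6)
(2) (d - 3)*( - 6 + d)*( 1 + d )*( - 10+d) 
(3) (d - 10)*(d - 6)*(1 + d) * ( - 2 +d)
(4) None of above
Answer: 2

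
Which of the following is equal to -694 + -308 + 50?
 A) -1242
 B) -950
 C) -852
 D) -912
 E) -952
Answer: E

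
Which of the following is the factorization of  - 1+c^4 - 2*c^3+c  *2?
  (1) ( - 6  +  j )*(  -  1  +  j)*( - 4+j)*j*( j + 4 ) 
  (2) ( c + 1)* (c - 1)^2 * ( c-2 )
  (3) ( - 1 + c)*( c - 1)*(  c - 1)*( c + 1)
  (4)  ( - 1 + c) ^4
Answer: 3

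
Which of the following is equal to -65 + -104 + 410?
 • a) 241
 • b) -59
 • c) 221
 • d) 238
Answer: a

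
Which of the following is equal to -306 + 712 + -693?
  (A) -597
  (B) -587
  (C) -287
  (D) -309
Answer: C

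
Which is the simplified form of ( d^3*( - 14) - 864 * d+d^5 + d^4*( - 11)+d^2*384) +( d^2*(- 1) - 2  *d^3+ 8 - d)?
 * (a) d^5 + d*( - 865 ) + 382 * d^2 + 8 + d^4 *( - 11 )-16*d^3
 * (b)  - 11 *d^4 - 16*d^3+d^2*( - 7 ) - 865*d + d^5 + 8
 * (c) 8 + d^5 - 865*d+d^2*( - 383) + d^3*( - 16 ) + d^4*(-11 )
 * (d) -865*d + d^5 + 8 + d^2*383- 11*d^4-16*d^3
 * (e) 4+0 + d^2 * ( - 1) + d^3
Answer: d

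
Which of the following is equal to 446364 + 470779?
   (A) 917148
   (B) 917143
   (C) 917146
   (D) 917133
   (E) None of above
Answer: B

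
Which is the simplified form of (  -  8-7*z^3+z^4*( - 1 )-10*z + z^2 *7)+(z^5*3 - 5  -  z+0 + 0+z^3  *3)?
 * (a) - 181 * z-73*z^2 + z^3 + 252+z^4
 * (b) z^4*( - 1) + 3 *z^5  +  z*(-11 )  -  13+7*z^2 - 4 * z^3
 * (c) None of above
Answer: b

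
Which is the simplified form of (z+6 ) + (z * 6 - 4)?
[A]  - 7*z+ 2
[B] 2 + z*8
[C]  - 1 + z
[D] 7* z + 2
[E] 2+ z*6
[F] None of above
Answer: D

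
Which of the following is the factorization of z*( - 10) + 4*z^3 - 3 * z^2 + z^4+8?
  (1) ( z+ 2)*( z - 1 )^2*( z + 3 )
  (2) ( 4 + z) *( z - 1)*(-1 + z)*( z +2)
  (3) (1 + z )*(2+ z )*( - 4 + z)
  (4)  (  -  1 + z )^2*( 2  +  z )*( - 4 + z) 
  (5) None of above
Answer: 2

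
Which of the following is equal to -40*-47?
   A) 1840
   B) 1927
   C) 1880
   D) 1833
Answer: C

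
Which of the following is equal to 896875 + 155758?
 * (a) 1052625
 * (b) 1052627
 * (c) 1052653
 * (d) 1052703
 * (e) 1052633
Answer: e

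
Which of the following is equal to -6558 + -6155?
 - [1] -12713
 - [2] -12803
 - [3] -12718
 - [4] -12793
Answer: 1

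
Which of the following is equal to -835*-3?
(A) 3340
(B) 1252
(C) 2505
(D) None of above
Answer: C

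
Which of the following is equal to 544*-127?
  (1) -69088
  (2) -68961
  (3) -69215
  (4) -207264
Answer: 1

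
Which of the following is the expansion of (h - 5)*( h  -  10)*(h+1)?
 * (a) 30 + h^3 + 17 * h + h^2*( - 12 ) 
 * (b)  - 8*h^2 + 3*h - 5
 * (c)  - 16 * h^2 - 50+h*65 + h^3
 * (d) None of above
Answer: d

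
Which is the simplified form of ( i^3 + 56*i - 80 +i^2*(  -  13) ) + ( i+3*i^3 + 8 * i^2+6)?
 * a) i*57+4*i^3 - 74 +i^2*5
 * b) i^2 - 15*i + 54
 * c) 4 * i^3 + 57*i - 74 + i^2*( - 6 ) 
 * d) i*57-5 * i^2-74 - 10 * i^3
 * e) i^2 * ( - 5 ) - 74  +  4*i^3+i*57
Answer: e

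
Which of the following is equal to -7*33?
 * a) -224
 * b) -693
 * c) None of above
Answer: c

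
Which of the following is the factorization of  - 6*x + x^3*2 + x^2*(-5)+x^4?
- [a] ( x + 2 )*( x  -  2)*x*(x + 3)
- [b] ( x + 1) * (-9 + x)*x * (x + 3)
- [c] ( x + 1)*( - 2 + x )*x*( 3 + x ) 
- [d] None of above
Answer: c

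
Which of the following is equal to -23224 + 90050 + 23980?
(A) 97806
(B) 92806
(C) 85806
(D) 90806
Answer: D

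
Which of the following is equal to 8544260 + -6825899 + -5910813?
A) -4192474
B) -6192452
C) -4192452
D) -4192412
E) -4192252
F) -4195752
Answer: C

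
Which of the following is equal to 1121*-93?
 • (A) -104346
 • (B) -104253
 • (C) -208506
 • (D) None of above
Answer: B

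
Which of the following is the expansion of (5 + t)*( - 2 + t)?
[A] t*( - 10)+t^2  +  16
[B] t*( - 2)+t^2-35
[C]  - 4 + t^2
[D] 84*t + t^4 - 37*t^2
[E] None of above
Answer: E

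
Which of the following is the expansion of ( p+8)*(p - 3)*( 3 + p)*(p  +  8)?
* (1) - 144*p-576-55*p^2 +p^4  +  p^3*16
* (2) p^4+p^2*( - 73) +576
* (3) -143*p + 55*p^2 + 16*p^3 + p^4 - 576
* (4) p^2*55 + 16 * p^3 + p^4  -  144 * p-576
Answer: 4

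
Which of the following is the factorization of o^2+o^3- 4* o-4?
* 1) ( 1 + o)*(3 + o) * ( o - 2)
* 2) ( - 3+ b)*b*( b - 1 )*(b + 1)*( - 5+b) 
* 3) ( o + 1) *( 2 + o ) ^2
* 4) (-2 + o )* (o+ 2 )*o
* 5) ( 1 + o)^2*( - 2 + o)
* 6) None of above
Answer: 6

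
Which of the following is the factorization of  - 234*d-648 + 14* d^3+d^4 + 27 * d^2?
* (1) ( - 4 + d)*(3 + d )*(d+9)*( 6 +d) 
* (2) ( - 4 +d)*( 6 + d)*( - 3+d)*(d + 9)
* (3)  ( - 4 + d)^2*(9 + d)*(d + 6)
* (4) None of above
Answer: 1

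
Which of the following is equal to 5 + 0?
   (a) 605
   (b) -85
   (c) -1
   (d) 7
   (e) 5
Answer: e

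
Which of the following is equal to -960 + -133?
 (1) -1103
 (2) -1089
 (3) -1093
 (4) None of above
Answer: 3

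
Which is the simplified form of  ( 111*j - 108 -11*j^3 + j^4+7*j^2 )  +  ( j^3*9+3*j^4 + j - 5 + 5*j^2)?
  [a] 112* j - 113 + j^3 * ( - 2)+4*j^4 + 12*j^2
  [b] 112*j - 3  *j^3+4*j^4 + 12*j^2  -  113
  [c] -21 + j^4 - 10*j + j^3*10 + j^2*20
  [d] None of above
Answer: a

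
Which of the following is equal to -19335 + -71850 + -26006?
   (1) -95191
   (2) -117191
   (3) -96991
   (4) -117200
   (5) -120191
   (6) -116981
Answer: 2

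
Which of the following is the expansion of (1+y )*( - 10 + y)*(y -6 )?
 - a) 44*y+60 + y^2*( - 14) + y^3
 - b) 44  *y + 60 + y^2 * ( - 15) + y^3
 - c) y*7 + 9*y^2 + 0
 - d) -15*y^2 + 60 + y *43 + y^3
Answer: b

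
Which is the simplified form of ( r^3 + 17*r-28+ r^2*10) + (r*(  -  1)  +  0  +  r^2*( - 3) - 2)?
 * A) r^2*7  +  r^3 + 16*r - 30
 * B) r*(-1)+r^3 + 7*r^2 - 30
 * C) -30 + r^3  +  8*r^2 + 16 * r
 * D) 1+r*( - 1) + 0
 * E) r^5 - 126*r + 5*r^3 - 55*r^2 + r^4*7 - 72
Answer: A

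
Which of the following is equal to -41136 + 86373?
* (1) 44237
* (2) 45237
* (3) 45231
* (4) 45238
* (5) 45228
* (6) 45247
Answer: 2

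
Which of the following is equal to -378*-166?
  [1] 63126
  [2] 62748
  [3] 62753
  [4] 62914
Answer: 2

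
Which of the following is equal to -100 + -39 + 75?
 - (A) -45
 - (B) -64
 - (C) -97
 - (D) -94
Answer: B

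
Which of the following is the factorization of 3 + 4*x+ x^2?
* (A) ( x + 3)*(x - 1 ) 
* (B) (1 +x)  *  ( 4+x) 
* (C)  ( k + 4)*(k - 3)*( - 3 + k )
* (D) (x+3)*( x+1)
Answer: D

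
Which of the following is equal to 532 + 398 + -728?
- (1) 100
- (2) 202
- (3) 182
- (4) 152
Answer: 2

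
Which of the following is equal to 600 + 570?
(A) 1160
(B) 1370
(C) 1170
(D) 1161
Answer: C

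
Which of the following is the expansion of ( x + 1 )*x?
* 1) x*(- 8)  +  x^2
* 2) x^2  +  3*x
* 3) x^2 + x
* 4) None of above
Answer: 3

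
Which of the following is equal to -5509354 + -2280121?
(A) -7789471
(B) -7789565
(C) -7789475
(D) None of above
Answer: C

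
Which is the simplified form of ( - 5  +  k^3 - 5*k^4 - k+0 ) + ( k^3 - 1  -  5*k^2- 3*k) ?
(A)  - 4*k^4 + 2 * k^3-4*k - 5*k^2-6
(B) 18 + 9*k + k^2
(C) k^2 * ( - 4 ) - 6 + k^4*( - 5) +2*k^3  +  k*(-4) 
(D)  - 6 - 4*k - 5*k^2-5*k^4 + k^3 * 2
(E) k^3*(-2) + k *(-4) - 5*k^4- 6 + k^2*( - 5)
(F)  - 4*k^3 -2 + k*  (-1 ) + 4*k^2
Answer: D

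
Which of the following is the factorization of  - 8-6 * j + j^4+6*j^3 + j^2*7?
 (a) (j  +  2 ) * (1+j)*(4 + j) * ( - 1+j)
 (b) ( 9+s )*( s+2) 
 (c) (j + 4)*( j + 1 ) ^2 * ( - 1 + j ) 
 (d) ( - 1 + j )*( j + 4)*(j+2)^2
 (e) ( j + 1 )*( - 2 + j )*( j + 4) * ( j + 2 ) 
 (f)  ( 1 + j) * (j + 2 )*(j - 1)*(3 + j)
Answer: a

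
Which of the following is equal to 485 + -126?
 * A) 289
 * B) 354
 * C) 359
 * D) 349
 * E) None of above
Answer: C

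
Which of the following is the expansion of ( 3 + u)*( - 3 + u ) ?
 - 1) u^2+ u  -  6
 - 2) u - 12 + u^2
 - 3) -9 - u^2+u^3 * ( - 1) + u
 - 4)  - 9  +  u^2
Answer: 4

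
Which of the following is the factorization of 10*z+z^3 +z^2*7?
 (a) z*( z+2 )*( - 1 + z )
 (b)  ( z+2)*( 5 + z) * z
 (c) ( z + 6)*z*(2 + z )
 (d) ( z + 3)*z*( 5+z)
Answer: b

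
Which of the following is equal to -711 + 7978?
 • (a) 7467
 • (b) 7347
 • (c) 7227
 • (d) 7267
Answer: d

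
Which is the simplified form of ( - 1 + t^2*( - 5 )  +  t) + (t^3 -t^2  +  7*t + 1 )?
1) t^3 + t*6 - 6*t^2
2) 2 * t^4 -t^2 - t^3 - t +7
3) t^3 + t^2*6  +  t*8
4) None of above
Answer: 4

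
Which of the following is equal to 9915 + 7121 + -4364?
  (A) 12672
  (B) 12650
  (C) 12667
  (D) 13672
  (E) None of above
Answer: A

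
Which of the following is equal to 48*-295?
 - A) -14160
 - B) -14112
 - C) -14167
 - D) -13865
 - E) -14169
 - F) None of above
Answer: A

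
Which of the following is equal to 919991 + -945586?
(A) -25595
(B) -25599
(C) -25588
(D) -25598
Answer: A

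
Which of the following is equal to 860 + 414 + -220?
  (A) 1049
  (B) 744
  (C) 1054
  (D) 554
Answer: C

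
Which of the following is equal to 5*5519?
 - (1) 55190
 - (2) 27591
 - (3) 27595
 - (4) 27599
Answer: 3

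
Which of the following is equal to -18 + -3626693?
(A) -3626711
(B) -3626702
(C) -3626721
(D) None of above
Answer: A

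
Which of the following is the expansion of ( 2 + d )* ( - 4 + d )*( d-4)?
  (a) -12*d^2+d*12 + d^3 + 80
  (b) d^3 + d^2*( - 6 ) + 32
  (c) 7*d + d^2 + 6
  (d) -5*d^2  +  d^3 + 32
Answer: b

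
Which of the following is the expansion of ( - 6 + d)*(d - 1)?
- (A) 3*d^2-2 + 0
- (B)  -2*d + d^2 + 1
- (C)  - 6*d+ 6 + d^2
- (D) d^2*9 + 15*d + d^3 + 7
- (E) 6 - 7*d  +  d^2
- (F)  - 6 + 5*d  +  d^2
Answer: E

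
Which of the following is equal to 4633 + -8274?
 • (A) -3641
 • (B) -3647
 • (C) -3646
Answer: A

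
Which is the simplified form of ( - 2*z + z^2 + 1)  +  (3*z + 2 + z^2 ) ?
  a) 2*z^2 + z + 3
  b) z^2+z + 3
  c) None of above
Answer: a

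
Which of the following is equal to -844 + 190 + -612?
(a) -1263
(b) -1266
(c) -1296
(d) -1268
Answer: b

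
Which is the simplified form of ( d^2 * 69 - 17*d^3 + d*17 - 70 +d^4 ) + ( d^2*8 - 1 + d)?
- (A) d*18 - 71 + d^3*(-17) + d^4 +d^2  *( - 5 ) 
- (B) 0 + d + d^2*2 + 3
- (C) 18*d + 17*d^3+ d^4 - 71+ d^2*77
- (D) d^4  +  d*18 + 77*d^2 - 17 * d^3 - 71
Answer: D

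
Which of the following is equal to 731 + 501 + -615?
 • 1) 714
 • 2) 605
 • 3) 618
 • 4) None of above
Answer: 4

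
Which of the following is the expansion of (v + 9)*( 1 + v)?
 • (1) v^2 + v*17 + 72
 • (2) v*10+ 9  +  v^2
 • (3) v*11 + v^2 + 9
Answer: 2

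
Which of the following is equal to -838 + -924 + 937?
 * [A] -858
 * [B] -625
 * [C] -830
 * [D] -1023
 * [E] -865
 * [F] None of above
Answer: F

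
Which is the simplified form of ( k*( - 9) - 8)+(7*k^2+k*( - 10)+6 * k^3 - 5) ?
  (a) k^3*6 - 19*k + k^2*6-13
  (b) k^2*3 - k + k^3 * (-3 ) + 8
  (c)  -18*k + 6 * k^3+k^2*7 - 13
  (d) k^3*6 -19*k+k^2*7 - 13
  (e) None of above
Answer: d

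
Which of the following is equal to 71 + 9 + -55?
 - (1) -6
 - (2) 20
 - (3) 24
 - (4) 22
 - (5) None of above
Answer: 5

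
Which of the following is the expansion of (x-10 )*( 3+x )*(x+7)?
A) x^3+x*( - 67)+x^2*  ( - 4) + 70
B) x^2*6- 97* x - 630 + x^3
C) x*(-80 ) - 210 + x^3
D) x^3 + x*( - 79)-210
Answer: D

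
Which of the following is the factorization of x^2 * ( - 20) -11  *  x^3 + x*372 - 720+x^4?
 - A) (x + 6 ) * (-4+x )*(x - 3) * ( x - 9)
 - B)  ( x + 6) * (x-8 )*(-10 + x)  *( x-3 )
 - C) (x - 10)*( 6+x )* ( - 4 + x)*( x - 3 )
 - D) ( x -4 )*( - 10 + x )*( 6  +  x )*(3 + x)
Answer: C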